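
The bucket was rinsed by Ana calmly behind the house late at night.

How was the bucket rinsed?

calmly

'calmly' marks the manner of the rinsing event.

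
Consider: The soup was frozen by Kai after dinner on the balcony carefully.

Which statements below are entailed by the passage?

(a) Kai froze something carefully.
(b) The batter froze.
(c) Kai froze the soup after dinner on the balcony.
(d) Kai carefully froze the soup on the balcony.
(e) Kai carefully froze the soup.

(a), (c), (d), (e)

(a) Entailed — every conjunct here is already in the original freezing event.
(b) Not entailed — the soup is what froze, not the batter.
(c) Entailed — dropping 'carefully' leaves a sub-description the original still satisfies.
(d) Entailed — this follows by dropping conjuncts from the freezing event's description.
(e) Entailed — the original entails any weakening of itself; this just drops 'on the balcony', 'after dinner'.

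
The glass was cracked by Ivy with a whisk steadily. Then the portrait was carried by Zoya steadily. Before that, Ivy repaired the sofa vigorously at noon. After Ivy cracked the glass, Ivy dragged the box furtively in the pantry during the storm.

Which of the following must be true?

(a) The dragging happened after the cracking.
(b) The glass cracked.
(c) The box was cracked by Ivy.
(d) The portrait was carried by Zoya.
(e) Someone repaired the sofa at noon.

(a) Entailed — the narrative places the cracking before the dragging.
(b) Entailed — 'Ivy cracked the glass' is causative; it entails the inchoative 'the glass cracked'.
(c) Not entailed — Ivy cracked the glass, not the box; the box belongs to the dragging event.
(d) Entailed — every conjunct here is already in the original carrying event.
(e) Entailed — the original entails any weakening of itself; this just drops 'vigorously' and generalizes the agent.

(a), (b), (d), (e)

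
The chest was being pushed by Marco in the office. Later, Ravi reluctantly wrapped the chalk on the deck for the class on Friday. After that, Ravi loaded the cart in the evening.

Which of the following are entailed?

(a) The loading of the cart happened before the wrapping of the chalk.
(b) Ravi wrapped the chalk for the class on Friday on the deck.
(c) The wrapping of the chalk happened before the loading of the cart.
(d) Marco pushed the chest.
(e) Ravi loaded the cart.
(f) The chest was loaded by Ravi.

(b), (c), (d), (e)

(a) Not entailed — the narrative places the wrapping before the loading, not after.
(b) Entailed — dropping 'reluctantly' leaves a sub-description the original still satisfies.
(c) Entailed — the narrative places the wrapping before the loading.
(d) Entailed — 'push' is an activity; 'was pushing' entails that some pushing happened, so 'pushed' holds.
(e) Entailed — dropping 'in the evening' leaves a sub-description the original still satisfies.
(f) Not entailed — Ravi loaded the cart, not the chest; the chest belongs to the pushing event.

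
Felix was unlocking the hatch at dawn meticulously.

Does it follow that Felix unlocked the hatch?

'was unlocking' is progressive; for an accomplishment like 'unlock the hatch', it doesn't entail completion.

no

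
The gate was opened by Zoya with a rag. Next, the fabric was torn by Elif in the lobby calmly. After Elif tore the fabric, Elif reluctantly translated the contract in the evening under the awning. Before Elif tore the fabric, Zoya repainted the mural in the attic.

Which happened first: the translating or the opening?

The connectives place the opening before the translating.

the opening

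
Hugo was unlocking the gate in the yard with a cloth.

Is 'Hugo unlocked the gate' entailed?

no

'was unlocking' is progressive; for an accomplishment like 'unlock the gate', it doesn't entail completion.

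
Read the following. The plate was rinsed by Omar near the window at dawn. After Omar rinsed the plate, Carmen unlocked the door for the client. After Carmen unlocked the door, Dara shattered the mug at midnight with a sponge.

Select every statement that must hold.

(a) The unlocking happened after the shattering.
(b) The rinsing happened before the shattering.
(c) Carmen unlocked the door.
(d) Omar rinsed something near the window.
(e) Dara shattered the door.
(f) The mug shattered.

(b), (c), (d), (f)

(a) Not entailed — the narrative places the unlocking before the shattering, not after.
(b) Entailed — the narrative places the rinsing before the shattering.
(c) Entailed — every conjunct here is already in the original unlocking event.
(d) Entailed — dropping 'at dawn' and generalizing the patient leaves a sub-description the original still satisfies.
(e) Not entailed — Dara shattered the mug, not the door; the door belongs to the unlocking event.
(f) Entailed — 'Dara shattered the mug' is causative; it entails the inchoative 'the mug shattered'.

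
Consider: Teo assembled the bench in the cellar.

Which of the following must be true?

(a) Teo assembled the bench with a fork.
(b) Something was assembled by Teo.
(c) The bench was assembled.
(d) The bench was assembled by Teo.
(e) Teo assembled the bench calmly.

(b), (c), (d)

(a) Not entailed — 'with a fork' adds information not in the original event.
(b) Entailed — the original entails any weakening of itself; this just drops 'in the cellar' and generalizes the patient.
(c) Entailed — every conjunct here is already in the original assembling event.
(d) Entailed — the original entails any weakening of itself; this just drops 'in the cellar'.
(e) Not entailed — 'calmly' adds information not in the original event.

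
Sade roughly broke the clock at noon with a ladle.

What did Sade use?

a ladle

'with a ladle' marks the instrument of the breaking event.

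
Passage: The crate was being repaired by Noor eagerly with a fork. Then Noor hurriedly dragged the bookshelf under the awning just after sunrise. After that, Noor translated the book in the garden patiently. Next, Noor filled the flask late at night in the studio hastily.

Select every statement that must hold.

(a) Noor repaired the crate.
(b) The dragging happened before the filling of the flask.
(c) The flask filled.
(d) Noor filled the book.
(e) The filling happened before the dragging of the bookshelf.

(b), (c)

(a) Not entailed — 'was repairing' is progressive on an accomplishment; it does not entail the completed 'repaired'.
(b) Entailed — the narrative places the dragging before the filling.
(c) Entailed — 'Noor filled the flask' is causative; it entails the inchoative 'the flask filled'.
(d) Not entailed — Noor filled the flask, not the book; the book belongs to the translating event.
(e) Not entailed — the narrative places the dragging before the filling, not after.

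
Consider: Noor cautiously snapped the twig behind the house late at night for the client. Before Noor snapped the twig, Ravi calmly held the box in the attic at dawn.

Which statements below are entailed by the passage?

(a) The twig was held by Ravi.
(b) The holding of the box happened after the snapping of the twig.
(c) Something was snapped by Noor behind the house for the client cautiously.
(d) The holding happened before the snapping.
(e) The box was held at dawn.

(a) Not entailed — Ravi held the box, not the twig; the twig belongs to the snapping event.
(b) Not entailed — the narrative places the holding before the snapping, not after.
(c) Entailed — every conjunct here is already in the original snapping event.
(d) Entailed — the narrative places the holding before the snapping.
(e) Entailed — every conjunct here is already in the original holding event.

(c), (d), (e)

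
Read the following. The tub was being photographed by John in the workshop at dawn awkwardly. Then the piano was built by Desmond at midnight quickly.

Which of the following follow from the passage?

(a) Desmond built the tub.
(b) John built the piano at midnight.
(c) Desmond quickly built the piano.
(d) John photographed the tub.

(c)

(a) Not entailed — Desmond built the piano, not the tub; the tub belongs to the photographing event.
(b) Not entailed — the passage has Desmond building the piano, not John.
(c) Entailed — this follows by dropping conjuncts from the building event's description.
(d) Not entailed — 'was photographing' is progressive on an accomplishment; it does not entail the completed 'photographed'.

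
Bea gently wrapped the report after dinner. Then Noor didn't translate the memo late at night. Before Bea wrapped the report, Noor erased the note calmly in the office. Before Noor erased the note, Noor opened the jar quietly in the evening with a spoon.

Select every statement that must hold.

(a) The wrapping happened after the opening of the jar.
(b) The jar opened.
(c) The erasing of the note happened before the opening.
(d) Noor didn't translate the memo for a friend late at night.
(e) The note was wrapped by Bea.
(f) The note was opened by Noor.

(a), (b), (d)

(a) Entailed — the narrative places the opening before the wrapping.
(b) Entailed — 'Noor opened the jar' is causative; it entails the inchoative 'the jar opened'.
(c) Not entailed — the narrative places the opening before the erasing, not after.
(d) Entailed — under negation, adding a further restriction is entailed: if no such translating event occurred, none occurred for a friend either.
(e) Not entailed — Bea wrapped the report, not the note; the note belongs to the erasing event.
(f) Not entailed — Noor opened the jar, not the note; the note belongs to the erasing event.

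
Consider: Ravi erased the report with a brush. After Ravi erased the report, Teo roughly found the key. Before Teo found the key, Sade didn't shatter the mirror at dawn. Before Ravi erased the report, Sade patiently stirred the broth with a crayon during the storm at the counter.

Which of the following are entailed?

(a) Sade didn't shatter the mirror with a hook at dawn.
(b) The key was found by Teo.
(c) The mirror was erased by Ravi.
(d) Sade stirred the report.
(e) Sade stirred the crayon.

(a), (b)

(a) Entailed — under negation, adding a further restriction is entailed: if no such shattering event occurred, none occurred with a hook either.
(b) Entailed — every conjunct here is already in the original finding event.
(c) Not entailed — Ravi erased the report, not the mirror; the mirror belongs to the shattering event.
(d) Not entailed — Sade stirred the broth, not the report; the report belongs to the erasing event.
(e) Not entailed — the crayon is the instrument, not what was stirred.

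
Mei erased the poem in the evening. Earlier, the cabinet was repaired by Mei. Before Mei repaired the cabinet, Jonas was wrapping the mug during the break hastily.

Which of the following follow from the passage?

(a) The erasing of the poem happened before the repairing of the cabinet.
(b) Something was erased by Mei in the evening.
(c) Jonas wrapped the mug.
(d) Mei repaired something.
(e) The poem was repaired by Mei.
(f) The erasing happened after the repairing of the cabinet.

(b), (d), (f)

(a) Not entailed — the narrative places the repairing before the erasing, not after.
(b) Entailed — generalizing the patient leaves a sub-description the original still satisfies.
(c) Not entailed — 'was wrapping' is progressive on an accomplishment; it does not entail the completed 'wrapped'.
(d) Entailed — every conjunct here is already in the original repairing event.
(e) Not entailed — Mei repaired the cabinet, not the poem; the poem belongs to the erasing event.
(f) Entailed — the narrative places the repairing before the erasing.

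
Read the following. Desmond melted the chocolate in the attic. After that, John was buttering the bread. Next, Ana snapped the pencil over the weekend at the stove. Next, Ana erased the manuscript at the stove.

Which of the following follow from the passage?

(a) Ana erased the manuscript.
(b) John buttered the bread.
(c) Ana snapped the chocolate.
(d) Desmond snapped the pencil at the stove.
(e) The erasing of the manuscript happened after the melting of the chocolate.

(a) Entailed — this follows by dropping conjuncts from the erasing event's description.
(b) Not entailed — 'was buttering' is progressive on an accomplishment; it does not entail the completed 'buttered'.
(c) Not entailed — Ana snapped the pencil, not the chocolate; the chocolate belongs to the melting event.
(d) Not entailed — the passage has Ana snapping the pencil, not Desmond.
(e) Entailed — the narrative places the melting before the erasing.

(a), (e)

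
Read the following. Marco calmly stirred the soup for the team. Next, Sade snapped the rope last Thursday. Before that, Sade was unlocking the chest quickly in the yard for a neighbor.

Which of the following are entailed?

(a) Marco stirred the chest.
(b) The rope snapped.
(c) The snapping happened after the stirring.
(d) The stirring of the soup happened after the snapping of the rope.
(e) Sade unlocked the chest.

(b), (c)

(a) Not entailed — Marco stirred the soup, not the chest; the chest belongs to the unlocking event.
(b) Entailed — 'Sade snapped the rope' is causative; it entails the inchoative 'the rope snapped'.
(c) Entailed — the narrative places the stirring before the snapping.
(d) Not entailed — the narrative places the stirring before the snapping, not after.
(e) Not entailed — 'was unlocking' is progressive on an accomplishment; it does not entail the completed 'unlocked'.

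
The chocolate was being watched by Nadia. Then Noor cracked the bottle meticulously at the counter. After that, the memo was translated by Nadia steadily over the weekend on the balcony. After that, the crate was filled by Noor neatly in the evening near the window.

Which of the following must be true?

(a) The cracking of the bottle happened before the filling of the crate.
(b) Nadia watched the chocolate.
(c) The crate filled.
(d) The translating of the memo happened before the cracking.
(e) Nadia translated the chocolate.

(a), (b), (c)

(a) Entailed — the narrative places the cracking before the filling.
(b) Entailed — 'watch' is an activity; 'was watching' entails that some watching happened, so 'watched' holds.
(c) Entailed — 'Noor filled the crate' is causative; it entails the inchoative 'the crate filled'.
(d) Not entailed — the narrative places the cracking before the translating, not after.
(e) Not entailed — Nadia translated the memo, not the chocolate; the chocolate belongs to the watching event.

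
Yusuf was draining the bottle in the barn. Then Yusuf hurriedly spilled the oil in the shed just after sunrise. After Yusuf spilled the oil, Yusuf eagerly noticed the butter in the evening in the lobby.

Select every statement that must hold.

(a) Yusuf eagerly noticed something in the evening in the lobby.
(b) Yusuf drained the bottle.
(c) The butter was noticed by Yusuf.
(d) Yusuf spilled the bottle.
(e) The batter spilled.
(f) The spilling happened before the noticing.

(a) Entailed — every conjunct here is already in the original noticing event.
(b) Not entailed — 'was draining' is progressive on an accomplishment; it does not entail the completed 'drained'.
(c) Entailed — dropping 'eagerly', 'in the lobby', 'in the evening' leaves a sub-description the original still satisfies.
(d) Not entailed — Yusuf spilled the oil, not the bottle; the bottle belongs to the draining event.
(e) Not entailed — the oil is what spilled, not the batter.
(f) Entailed — the narrative places the spilling before the noticing.

(a), (c), (f)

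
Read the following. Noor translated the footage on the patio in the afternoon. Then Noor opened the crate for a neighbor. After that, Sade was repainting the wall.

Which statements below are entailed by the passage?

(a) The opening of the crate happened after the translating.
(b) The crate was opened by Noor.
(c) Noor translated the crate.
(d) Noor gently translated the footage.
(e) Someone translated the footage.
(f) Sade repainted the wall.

(a), (b), (e)

(a) Entailed — the narrative places the translating before the opening.
(b) Entailed — dropping 'for a neighbor' leaves a sub-description the original still satisfies.
(c) Not entailed — Noor translated the footage, not the crate; the crate belongs to the opening event.
(d) Not entailed — 'gently' adds information not in the original event.
(e) Entailed — dropping 'on the patio', 'in the afternoon' and generalizing the agent leaves a sub-description the original still satisfies.
(f) Not entailed — 'was repainting' is progressive on an accomplishment; it does not entail the completed 'repainted'.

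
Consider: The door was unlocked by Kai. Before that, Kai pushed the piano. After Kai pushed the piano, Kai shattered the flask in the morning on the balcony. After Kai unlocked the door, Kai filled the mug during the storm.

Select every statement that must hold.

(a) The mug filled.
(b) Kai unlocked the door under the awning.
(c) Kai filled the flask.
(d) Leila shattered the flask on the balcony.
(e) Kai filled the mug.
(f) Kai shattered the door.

(a), (e)

(a) Entailed — 'Kai filled the mug' is causative; it entails the inchoative 'the mug filled'.
(b) Not entailed — 'under the awning' adds information not in the original event.
(c) Not entailed — Kai filled the mug, not the flask; the flask belongs to the shattering event.
(d) Not entailed — the passage has Kai shattering the flask, not Leila.
(e) Entailed — dropping 'during the storm' leaves a sub-description the original still satisfies.
(f) Not entailed — Kai shattered the flask, not the door; the door belongs to the unlocking event.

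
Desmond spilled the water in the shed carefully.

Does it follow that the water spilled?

'Desmond spilled the water' is the causative; it entails the inchoative 'the water spilled'.

yes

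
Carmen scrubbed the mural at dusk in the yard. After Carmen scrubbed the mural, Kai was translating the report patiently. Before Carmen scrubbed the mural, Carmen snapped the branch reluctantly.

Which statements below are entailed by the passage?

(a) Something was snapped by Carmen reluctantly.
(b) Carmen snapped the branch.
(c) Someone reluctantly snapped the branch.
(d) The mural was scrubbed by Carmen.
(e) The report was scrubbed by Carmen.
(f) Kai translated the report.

(a) Entailed — every conjunct here is already in the original snapping event.
(b) Entailed — dropping 'reluctantly' leaves a sub-description the original still satisfies.
(c) Entailed — the original entails any weakening of itself; this just generalizes the agent.
(d) Entailed — every conjunct here is already in the original scrubbing event.
(e) Not entailed — Carmen scrubbed the mural, not the report; the report belongs to the translating event.
(f) Not entailed — 'was translating' is progressive on an accomplishment; it does not entail the completed 'translated'.

(a), (b), (c), (d)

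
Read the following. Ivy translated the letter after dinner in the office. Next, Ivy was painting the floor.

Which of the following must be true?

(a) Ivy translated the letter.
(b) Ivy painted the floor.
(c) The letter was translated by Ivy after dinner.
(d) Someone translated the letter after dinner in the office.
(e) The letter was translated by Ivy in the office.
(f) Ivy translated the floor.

(a) Entailed — this follows by dropping conjuncts from the translating event's description.
(b) Not entailed — 'was painting' is progressive on an accomplishment; it does not entail the completed 'painted'.
(c) Entailed — the original entails any weakening of itself; this just drops 'in the office'.
(d) Entailed — generalizing the agent leaves a sub-description the original still satisfies.
(e) Entailed — this follows by dropping conjuncts from the translating event's description.
(f) Not entailed — Ivy translated the letter, not the floor; the floor belongs to the painting event.

(a), (c), (d), (e)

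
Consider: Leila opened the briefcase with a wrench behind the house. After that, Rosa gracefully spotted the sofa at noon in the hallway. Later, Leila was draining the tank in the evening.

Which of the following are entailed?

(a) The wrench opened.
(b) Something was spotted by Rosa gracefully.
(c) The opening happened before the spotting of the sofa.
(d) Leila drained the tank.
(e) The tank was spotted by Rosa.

(b), (c)

(a) Not entailed — the briefcase is what opened, not the wrench.
(b) Entailed — dropping 'at noon', 'in the hallway' and generalizing the patient leaves a sub-description the original still satisfies.
(c) Entailed — the narrative places the opening before the spotting.
(d) Not entailed — 'was draining' is progressive on an accomplishment; it does not entail the completed 'drained'.
(e) Not entailed — Rosa spotted the sofa, not the tank; the tank belongs to the draining event.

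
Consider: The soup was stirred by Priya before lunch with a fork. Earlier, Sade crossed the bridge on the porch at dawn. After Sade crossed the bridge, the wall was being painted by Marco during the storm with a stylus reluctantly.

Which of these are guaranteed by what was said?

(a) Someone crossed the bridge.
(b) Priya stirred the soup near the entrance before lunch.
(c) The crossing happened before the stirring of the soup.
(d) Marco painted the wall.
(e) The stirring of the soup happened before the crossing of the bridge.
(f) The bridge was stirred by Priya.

(a) Entailed — dropping 'on the porch', 'at dawn' and generalizing the agent leaves a sub-description the original still satisfies.
(b) Not entailed — 'near the entrance' adds information not in the original event.
(c) Entailed — the narrative places the crossing before the stirring.
(d) Not entailed — 'was painting' is progressive on an accomplishment; it does not entail the completed 'painted'.
(e) Not entailed — the narrative places the crossing before the stirring, not after.
(f) Not entailed — Priya stirred the soup, not the bridge; the bridge belongs to the crossing event.

(a), (c)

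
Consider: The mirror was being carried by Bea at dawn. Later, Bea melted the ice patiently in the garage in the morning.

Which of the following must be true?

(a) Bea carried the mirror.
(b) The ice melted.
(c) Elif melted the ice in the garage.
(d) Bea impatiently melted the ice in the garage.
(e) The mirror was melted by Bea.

(a) Entailed — 'carry' is an activity; 'was carrying' entails that some carrying happened, so 'carried' holds.
(b) Entailed — 'Bea melted the ice' is causative; it entails the inchoative 'the ice melted'.
(c) Not entailed — the passage has Bea melting the ice, not Elif.
(d) Not entailed — 'impatiently' adds a manner not in (and inconsistent with) the original.
(e) Not entailed — Bea melted the ice, not the mirror; the mirror belongs to the carrying event.

(a), (b)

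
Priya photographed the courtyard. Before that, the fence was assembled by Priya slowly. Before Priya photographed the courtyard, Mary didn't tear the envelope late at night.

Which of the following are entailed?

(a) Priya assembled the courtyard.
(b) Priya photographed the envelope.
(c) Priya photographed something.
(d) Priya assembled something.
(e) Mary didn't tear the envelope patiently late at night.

(a) Not entailed — Priya assembled the fence, not the courtyard; the courtyard belongs to the photographing event.
(b) Not entailed — Priya photographed the courtyard, not the envelope; the envelope belongs to the tearing event.
(c) Entailed — the original entails any weakening of itself; this just generalizes the patient.
(d) Entailed — dropping 'slowly' and generalizing the patient leaves a sub-description the original still satisfies.
(e) Entailed — under negation, adding a further restriction is entailed: if no such tearing event occurred, none occurred patiently either.

(c), (d), (e)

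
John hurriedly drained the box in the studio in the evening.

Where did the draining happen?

in the studio

'in the studio' marks the location of the draining event.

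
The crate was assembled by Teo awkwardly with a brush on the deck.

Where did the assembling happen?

'on the deck' marks the location of the assembling event.

on the deck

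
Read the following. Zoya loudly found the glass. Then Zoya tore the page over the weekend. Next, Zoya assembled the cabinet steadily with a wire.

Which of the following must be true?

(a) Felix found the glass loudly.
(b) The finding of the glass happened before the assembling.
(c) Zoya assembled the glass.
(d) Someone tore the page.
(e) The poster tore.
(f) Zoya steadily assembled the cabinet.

(b), (d), (f)

(a) Not entailed — the passage has Zoya finding the glass, not Felix.
(b) Entailed — the narrative places the finding before the assembling.
(c) Not entailed — Zoya assembled the cabinet, not the glass; the glass belongs to the finding event.
(d) Entailed — dropping 'over the weekend' and generalizing the agent leaves a sub-description the original still satisfies.
(e) Not entailed — the page is what tore, not the poster.
(f) Entailed — dropping 'with a wire' leaves a sub-description the original still satisfies.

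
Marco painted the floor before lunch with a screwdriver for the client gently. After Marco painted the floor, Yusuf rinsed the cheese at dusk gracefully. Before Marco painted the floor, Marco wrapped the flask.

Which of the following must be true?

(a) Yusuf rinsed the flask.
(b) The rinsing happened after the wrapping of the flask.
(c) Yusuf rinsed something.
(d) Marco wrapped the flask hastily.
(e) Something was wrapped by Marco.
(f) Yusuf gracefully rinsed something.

(a) Not entailed — Yusuf rinsed the cheese, not the flask; the flask belongs to the wrapping event.
(b) Entailed — the narrative places the wrapping before the rinsing.
(c) Entailed — this follows by dropping conjuncts from the rinsing event's description.
(d) Not entailed — 'hastily' adds information not in the original event.
(e) Entailed — the original entails any weakening of itself; this just generalizes the patient.
(f) Entailed — dropping 'at dusk' and generalizing the patient leaves a sub-description the original still satisfies.

(b), (c), (e), (f)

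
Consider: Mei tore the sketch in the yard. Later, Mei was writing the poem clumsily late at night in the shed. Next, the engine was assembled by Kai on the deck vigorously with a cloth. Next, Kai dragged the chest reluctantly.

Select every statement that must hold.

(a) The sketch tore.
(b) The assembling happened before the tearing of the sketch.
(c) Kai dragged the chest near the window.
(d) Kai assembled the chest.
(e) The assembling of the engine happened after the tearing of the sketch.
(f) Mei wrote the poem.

(a) Entailed — 'Mei tore the sketch' is causative; it entails the inchoative 'the sketch tore'.
(b) Not entailed — the narrative places the tearing before the assembling, not after.
(c) Not entailed — 'near the window' adds information not in the original event.
(d) Not entailed — Kai assembled the engine, not the chest; the chest belongs to the dragging event.
(e) Entailed — the narrative places the tearing before the assembling.
(f) Not entailed — 'was writing' is progressive on an accomplishment; it does not entail the completed 'wrote'.

(a), (e)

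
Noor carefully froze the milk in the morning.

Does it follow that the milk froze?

yes

'Noor froze the milk' is the causative; it entails the inchoative 'the milk froze'.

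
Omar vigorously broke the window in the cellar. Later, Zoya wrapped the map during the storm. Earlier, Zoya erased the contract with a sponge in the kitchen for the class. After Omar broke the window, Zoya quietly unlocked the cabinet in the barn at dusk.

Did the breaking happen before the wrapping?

The narrative orders the breaking before the wrapping.

yes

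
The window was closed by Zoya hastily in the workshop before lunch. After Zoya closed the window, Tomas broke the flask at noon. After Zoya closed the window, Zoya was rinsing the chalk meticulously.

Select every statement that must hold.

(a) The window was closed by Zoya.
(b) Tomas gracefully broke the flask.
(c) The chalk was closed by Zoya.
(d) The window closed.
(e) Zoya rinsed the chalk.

(a), (d), (e)

(a) Entailed — dropping 'before lunch', 'hastily', 'in the workshop' leaves a sub-description the original still satisfies.
(b) Not entailed — 'gracefully' adds information not in the original event.
(c) Not entailed — Zoya closed the window, not the chalk; the chalk belongs to the rinsing event.
(d) Entailed — 'Zoya closed the window' is causative; it entails the inchoative 'the window closed'.
(e) Entailed — 'rinse' is an activity; 'was rinsing' entails that some rinsing happened, so 'rinsed' holds.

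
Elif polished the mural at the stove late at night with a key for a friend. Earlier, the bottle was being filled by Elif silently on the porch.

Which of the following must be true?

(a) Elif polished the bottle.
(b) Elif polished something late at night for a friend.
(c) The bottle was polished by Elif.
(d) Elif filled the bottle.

(a) Not entailed — Elif polished the mural, not the bottle; the bottle belongs to the filling event.
(b) Entailed — this follows by dropping conjuncts from the polishing event's description.
(c) Not entailed — Elif polished the mural, not the bottle; the bottle belongs to the filling event.
(d) Not entailed — 'was filling' is progressive on an accomplishment; it does not entail the completed 'filled'.

(b)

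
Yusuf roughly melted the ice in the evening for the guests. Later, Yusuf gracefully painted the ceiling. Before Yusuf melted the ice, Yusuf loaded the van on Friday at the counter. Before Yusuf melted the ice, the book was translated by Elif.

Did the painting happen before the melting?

The narrative orders the melting before the painting.

no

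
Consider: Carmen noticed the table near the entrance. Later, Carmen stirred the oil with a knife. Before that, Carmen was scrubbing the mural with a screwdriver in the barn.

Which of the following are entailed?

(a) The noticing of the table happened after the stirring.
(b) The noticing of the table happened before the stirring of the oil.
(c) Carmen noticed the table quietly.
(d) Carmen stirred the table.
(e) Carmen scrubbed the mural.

(a) Not entailed — the narrative places the noticing before the stirring, not after.
(b) Entailed — the narrative places the noticing before the stirring.
(c) Not entailed — 'quietly' adds information not in the original event.
(d) Not entailed — Carmen stirred the oil, not the table; the table belongs to the noticing event.
(e) Entailed — 'scrub' is an activity; 'was scrubbing' entails that some scrubbing happened, so 'scrubbed' holds.

(b), (e)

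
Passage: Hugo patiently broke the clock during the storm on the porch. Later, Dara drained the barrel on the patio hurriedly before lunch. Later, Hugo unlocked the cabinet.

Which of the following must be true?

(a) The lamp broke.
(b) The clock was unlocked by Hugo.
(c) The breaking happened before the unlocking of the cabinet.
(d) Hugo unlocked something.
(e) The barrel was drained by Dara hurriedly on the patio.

(c), (d), (e)

(a) Not entailed — the clock is what broke, not the lamp.
(b) Not entailed — Hugo unlocked the cabinet, not the clock; the clock belongs to the breaking event.
(c) Entailed — the narrative places the breaking before the unlocking.
(d) Entailed — every conjunct here is already in the original unlocking event.
(e) Entailed — dropping 'before lunch' leaves a sub-description the original still satisfies.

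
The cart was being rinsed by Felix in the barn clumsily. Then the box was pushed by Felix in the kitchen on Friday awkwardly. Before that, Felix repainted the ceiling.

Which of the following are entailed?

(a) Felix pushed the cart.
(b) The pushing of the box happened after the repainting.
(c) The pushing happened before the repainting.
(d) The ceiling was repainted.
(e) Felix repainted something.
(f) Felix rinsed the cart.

(b), (d), (e), (f)

(a) Not entailed — Felix pushed the box, not the cart; the cart belongs to the rinsing event.
(b) Entailed — the narrative places the repainting before the pushing.
(c) Not entailed — the narrative places the repainting before the pushing, not after.
(d) Entailed — generalizing the agent leaves a sub-description the original still satisfies.
(e) Entailed — generalizing the patient leaves a sub-description the original still satisfies.
(f) Entailed — 'rinse' is an activity; 'was rinsing' entails that some rinsing happened, so 'rinsed' holds.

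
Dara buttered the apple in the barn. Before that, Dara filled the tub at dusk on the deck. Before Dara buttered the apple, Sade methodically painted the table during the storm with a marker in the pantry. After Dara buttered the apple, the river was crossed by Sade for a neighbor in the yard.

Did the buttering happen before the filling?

no

The narrative orders the filling before the buttering.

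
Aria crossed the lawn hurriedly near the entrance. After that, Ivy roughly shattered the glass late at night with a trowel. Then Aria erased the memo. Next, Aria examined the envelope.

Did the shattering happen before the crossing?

The narrative orders the crossing before the shattering.

no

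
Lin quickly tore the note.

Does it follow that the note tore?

yes

'Lin tore the note' is the causative; it entails the inchoative 'the note tore'.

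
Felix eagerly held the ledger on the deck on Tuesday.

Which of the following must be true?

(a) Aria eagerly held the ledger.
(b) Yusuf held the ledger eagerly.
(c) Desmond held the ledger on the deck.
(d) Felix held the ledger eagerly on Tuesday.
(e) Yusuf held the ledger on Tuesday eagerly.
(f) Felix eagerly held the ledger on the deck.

(d), (f)

(a) Not entailed — the passage has Felix holding the ledger, not Aria.
(b) Not entailed — the passage has Felix holding the ledger, not Yusuf.
(c) Not entailed — the passage has Felix holding the ledger, not Desmond.
(d) Entailed — dropping 'on the deck' leaves a sub-description the original still satisfies.
(e) Not entailed — the passage has Felix holding the ledger, not Yusuf.
(f) Entailed — dropping 'on Tuesday' leaves a sub-description the original still satisfies.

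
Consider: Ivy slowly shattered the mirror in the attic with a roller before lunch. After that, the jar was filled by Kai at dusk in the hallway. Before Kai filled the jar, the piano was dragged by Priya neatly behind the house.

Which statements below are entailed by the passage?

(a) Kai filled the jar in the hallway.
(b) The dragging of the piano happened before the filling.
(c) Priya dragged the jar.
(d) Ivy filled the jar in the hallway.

(a), (b)

(a) Entailed — dropping 'at dusk' leaves a sub-description the original still satisfies.
(b) Entailed — the narrative places the dragging before the filling.
(c) Not entailed — Priya dragged the piano, not the jar; the jar belongs to the filling event.
(d) Not entailed — the passage has Kai filling the jar, not Ivy.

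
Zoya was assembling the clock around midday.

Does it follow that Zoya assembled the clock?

'was assembling' is progressive; for an accomplishment like 'assemble the clock', it doesn't entail completion.

no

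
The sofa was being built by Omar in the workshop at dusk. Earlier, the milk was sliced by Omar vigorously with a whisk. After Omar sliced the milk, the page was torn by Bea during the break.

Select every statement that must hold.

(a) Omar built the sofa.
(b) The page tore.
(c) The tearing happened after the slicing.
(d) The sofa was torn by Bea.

(b), (c)

(a) Not entailed — 'was building' is progressive on an accomplishment; it does not entail the completed 'built'.
(b) Entailed — 'Bea tore the page' is causative; it entails the inchoative 'the page tore'.
(c) Entailed — the narrative places the slicing before the tearing.
(d) Not entailed — Bea tore the page, not the sofa; the sofa belongs to the building event.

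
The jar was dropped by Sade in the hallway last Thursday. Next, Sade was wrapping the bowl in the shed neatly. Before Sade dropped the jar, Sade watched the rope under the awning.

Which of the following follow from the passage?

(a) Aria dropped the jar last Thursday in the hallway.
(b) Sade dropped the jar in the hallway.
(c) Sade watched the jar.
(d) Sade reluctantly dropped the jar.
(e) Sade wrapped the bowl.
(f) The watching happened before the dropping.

(b), (f)

(a) Not entailed — the passage has Sade dropping the jar, not Aria.
(b) Entailed — the original entails any weakening of itself; this just drops 'last Thursday'.
(c) Not entailed — Sade watched the rope, not the jar; the jar belongs to the dropping event.
(d) Not entailed — 'reluctantly' adds information not in the original event.
(e) Not entailed — 'was wrapping' is progressive on an accomplishment; it does not entail the completed 'wrapped'.
(f) Entailed — the narrative places the watching before the dropping.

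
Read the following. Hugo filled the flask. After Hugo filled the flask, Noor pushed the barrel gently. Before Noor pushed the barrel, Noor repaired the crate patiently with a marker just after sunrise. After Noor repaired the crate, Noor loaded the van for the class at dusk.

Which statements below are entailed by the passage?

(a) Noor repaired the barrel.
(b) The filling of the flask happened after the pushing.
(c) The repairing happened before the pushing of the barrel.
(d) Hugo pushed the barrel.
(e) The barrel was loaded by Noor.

(a) Not entailed — Noor repaired the crate, not the barrel; the barrel belongs to the pushing event.
(b) Not entailed — the narrative places the filling before the pushing, not after.
(c) Entailed — the narrative places the repairing before the pushing.
(d) Not entailed — the passage has Noor pushing the barrel, not Hugo.
(e) Not entailed — Noor loaded the van, not the barrel; the barrel belongs to the pushing event.

(c)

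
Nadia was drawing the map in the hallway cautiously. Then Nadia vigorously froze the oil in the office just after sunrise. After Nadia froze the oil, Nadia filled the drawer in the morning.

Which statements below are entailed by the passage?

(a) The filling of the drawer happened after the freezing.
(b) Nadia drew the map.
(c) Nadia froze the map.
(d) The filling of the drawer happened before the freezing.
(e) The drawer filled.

(a) Entailed — the narrative places the freezing before the filling.
(b) Not entailed — 'was drawing' is progressive on an accomplishment; it does not entail the completed 'drew'.
(c) Not entailed — Nadia froze the oil, not the map; the map belongs to the drawing event.
(d) Not entailed — the narrative places the freezing before the filling, not after.
(e) Entailed — 'Nadia filled the drawer' is causative; it entails the inchoative 'the drawer filled'.

(a), (e)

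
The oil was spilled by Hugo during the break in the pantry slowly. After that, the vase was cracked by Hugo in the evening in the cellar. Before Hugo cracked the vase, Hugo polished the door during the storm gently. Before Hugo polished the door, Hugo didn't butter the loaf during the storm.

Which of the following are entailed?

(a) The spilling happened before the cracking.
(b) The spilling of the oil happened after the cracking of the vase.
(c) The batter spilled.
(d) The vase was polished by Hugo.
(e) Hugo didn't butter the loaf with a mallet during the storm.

(a), (e)

(a) Entailed — the narrative places the spilling before the cracking.
(b) Not entailed — the narrative places the spilling before the cracking, not after.
(c) Not entailed — the oil is what spilled, not the batter.
(d) Not entailed — Hugo polished the door, not the vase; the vase belongs to the cracking event.
(e) Entailed — under negation, adding a further restriction is entailed: if no such buttering event occurred, none occurred with a mallet either.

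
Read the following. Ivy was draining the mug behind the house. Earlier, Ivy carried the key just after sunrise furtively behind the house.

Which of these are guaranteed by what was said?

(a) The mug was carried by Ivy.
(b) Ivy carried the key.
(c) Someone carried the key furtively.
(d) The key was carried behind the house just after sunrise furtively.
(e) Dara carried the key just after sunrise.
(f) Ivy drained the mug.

(a) Not entailed — Ivy carried the key, not the mug; the mug belongs to the draining event.
(b) Entailed — dropping 'furtively', 'behind the house', 'just after sunrise' leaves a sub-description the original still satisfies.
(c) Entailed — this follows by dropping conjuncts from the carrying event's description.
(d) Entailed — the original entails any weakening of itself; this just generalizes the agent.
(e) Not entailed — the passage has Ivy carrying the key, not Dara.
(f) Not entailed — 'was draining' is progressive on an accomplishment; it does not entail the completed 'drained'.

(b), (c), (d)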